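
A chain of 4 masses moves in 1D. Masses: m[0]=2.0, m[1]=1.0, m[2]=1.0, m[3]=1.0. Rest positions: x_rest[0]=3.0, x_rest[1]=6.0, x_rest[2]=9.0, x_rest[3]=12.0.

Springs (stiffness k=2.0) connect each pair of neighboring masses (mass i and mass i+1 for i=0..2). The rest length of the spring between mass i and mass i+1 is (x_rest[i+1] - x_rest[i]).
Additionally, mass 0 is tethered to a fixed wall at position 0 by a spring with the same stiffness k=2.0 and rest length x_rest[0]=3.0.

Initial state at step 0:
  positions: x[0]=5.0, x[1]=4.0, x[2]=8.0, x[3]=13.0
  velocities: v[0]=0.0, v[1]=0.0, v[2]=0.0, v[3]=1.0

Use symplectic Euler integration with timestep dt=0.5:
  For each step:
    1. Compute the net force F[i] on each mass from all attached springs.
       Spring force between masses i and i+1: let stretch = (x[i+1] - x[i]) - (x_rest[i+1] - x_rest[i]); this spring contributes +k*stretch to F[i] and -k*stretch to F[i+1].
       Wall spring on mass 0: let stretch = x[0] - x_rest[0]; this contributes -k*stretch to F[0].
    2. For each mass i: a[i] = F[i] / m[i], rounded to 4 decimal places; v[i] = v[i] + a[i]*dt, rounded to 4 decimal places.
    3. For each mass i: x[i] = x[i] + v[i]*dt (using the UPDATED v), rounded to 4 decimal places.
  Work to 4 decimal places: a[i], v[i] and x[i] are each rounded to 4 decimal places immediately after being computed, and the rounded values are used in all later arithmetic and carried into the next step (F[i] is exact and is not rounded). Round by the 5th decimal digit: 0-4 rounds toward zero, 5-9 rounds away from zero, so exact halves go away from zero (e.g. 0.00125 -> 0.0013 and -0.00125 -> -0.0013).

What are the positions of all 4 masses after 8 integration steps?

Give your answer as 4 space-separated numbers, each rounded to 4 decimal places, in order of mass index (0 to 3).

Step 0: x=[5.0000 4.0000 8.0000 13.0000] v=[0.0000 0.0000 0.0000 1.0000]
Step 1: x=[3.5000 6.5000 8.5000 12.5000] v=[-3.0000 5.0000 1.0000 -1.0000]
Step 2: x=[1.8750 8.5000 10.0000 11.5000] v=[-3.2500 4.0000 3.0000 -2.0000]
Step 3: x=[1.4375 7.9375 11.5000 11.2500] v=[-0.8750 -1.1250 3.0000 -0.5000]
Step 4: x=[2.2657 5.9063 11.0938 12.6250] v=[1.6563 -4.0625 -0.8125 2.7500]
Step 5: x=[3.4376 4.6485 8.8594 14.7344] v=[2.3438 -2.5156 -4.4688 4.2188]
Step 6: x=[4.0529 4.8907 7.4571 15.4063] v=[1.2305 0.4844 -2.8047 1.3438]
Step 7: x=[3.8644 5.9972 8.7462 13.6036] v=[-0.3771 2.2130 2.5781 -3.6054]
Step 8: x=[3.2430 7.4118 11.0895 10.8722] v=[-1.2429 2.8292 4.6865 -5.4628]

Answer: 3.2430 7.4118 11.0895 10.8722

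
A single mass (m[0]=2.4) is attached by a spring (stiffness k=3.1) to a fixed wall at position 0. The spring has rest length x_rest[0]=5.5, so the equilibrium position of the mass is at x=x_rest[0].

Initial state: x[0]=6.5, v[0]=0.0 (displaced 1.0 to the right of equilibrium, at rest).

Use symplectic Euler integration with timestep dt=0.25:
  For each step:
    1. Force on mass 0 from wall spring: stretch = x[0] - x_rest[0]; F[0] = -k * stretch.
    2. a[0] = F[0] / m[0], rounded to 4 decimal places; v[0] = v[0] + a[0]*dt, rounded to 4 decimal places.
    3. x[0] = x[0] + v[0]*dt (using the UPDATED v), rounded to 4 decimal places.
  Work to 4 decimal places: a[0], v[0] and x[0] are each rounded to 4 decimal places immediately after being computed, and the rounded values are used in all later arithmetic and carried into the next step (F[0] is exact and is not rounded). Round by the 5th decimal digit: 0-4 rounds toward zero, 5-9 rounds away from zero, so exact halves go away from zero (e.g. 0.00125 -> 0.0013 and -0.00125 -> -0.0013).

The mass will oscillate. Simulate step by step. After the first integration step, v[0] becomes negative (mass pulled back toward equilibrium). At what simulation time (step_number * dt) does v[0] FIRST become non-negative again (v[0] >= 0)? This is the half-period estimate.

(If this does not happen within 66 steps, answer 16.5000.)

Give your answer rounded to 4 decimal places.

Answer: 3.0000

Derivation:
Step 0: x=[6.5000] v=[0.0000]
Step 1: x=[6.4193] v=[-0.3229]
Step 2: x=[6.2644] v=[-0.6198]
Step 3: x=[6.0477] v=[-0.8667]
Step 4: x=[5.7868] v=[-1.0436]
Step 5: x=[5.5028] v=[-1.1362]
Step 6: x=[5.2185] v=[-1.1371]
Step 7: x=[4.9570] v=[-1.0462]
Step 8: x=[4.7393] v=[-0.8709]
Step 9: x=[4.5830] v=[-0.6253]
Step 10: x=[4.5007] v=[-0.3292]
Step 11: x=[4.4991] v=[-0.0065]
Step 12: x=[4.5783] v=[0.3167]
First v>=0 after going negative at step 12, time=3.0000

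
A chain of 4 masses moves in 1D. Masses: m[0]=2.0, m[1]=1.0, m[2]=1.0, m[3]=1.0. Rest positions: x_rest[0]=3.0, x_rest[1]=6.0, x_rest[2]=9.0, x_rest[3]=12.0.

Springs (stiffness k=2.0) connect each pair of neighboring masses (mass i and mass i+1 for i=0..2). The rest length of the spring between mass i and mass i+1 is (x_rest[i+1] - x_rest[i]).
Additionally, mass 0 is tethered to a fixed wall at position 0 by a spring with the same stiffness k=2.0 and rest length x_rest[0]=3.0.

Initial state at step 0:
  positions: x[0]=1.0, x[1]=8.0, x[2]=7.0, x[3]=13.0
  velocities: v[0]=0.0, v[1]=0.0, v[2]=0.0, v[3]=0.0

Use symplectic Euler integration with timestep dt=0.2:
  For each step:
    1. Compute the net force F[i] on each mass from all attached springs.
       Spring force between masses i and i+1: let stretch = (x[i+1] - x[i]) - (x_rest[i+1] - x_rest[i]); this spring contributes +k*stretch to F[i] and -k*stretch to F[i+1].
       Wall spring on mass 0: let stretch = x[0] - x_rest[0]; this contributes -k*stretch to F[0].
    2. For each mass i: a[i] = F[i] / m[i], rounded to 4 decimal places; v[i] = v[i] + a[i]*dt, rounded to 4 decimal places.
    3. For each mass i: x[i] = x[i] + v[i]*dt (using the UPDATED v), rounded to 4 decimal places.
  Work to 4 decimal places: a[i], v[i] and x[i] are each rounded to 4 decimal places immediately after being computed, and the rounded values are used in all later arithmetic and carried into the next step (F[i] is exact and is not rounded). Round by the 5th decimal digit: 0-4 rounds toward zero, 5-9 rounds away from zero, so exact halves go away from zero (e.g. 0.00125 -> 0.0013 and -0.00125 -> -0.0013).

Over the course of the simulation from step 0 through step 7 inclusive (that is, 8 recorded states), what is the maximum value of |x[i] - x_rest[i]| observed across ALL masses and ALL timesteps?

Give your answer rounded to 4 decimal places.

Step 0: x=[1.0000 8.0000 7.0000 13.0000] v=[0.0000 0.0000 0.0000 0.0000]
Step 1: x=[1.2400 7.3600 7.5600 12.7600] v=[1.2000 -3.2000 2.8000 -1.2000]
Step 2: x=[1.6752 6.2464 8.5200 12.3440] v=[2.1760 -5.5680 4.8000 -2.0800]
Step 3: x=[2.2262 4.9490 9.6040 11.8621] v=[2.7552 -6.4870 5.4202 -2.4096]
Step 4: x=[2.7971 3.8062 10.4963 11.4395] v=[2.8545 -5.7141 4.4614 -2.1128]
Step 5: x=[3.2965 3.1179 10.9288 11.1815] v=[2.4969 -3.4417 2.1626 -1.2901]
Step 6: x=[3.6569 3.0687 10.7567 11.1433] v=[1.8019 -0.2459 -0.8607 -0.1912]
Step 7: x=[3.8475 3.6816 10.0004 11.3141] v=[0.9529 3.0646 -3.7813 0.8542]
Max displacement = 2.9313

Answer: 2.9313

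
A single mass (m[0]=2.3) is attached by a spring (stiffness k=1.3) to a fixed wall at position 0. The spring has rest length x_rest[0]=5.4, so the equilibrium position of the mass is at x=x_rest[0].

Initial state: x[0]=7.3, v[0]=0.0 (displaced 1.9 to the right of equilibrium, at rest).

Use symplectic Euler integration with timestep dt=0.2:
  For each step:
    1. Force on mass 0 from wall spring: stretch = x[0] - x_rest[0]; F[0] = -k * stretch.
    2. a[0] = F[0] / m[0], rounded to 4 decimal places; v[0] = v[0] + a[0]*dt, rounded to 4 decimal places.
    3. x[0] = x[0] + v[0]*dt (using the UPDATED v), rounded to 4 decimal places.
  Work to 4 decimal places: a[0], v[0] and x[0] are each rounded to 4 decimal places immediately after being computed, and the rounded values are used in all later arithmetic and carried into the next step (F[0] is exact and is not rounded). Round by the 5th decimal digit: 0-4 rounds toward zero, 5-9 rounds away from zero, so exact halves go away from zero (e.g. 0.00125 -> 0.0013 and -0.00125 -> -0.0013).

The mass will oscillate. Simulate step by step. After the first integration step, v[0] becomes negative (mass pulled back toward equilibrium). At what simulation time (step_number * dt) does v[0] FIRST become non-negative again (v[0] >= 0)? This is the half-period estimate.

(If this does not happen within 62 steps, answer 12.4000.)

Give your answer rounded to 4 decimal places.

Answer: 4.2000

Derivation:
Step 0: x=[7.3000] v=[0.0000]
Step 1: x=[7.2570] v=[-0.2148]
Step 2: x=[7.1721] v=[-0.4247]
Step 3: x=[7.0471] v=[-0.6250]
Step 4: x=[6.8849] v=[-0.8112]
Step 5: x=[6.6891] v=[-0.9791]
Step 6: x=[6.4641] v=[-1.1248]
Step 7: x=[6.2151] v=[-1.2451]
Step 8: x=[5.9477] v=[-1.3372]
Step 9: x=[5.6679] v=[-1.3991]
Step 10: x=[5.3820] v=[-1.4294]
Step 11: x=[5.0965] v=[-1.4274]
Step 12: x=[4.8179] v=[-1.3931]
Step 13: x=[4.5524] v=[-1.3273]
Step 14: x=[4.3061] v=[-1.2315]
Step 15: x=[4.0845] v=[-1.1078]
Step 16: x=[3.8927] v=[-0.9591]
Step 17: x=[3.7350] v=[-0.7887]
Step 18: x=[3.6149] v=[-0.6005]
Step 19: x=[3.5352] v=[-0.3987]
Step 20: x=[3.4976] v=[-0.1879]
Step 21: x=[3.5030] v=[0.0272]
First v>=0 after going negative at step 21, time=4.2000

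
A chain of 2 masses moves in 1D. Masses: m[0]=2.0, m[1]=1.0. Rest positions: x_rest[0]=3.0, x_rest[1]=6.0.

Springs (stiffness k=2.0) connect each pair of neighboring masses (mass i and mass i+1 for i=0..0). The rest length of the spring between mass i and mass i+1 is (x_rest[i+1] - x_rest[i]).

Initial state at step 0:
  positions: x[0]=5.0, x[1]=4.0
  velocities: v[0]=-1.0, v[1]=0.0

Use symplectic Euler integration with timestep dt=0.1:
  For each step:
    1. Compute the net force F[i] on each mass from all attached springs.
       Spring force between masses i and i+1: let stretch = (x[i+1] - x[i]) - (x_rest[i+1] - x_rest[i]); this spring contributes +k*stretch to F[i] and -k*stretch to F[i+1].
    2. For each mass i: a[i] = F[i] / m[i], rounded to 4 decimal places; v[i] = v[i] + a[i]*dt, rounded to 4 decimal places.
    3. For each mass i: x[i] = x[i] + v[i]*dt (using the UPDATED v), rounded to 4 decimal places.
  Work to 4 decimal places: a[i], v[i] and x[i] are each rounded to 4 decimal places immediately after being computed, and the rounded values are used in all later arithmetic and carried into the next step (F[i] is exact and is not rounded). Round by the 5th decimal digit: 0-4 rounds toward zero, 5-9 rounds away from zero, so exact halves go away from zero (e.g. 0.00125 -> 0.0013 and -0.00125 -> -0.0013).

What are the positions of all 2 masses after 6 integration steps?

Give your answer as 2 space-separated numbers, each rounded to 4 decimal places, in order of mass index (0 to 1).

Answer: 3.6743 5.4512

Derivation:
Step 0: x=[5.0000 4.0000] v=[-1.0000 0.0000]
Step 1: x=[4.8600 4.0800] v=[-1.4000 0.8000]
Step 2: x=[4.6822 4.2356] v=[-1.7780 1.5560]
Step 3: x=[4.4699 4.4601] v=[-2.1227 2.2453]
Step 4: x=[4.2275 4.7448] v=[-2.4237 2.8473]
Step 5: x=[3.9603 5.0792] v=[-2.6720 3.3438]
Step 6: x=[3.6743 5.4512] v=[-2.8601 3.7200]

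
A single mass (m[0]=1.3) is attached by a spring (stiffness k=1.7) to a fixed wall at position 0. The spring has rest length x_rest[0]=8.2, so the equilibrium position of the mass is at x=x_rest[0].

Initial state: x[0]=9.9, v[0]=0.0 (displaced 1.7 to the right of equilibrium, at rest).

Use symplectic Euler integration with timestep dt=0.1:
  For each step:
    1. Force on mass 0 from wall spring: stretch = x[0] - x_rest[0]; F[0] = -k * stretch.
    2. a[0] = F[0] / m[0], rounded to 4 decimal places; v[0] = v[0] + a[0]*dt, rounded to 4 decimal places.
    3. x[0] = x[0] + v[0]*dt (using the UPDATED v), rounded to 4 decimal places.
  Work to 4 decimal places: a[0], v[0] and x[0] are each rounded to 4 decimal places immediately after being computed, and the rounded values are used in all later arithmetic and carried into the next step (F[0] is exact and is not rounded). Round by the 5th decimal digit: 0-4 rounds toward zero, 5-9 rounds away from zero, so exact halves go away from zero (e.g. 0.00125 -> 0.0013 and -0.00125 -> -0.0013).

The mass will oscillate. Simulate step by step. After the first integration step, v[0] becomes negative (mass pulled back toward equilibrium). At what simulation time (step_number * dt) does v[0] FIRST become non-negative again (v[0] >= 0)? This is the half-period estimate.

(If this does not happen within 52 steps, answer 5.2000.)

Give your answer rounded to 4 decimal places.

Step 0: x=[9.9000] v=[0.0000]
Step 1: x=[9.8778] v=[-0.2223]
Step 2: x=[9.8336] v=[-0.4417]
Step 3: x=[9.7681] v=[-0.6553]
Step 4: x=[9.6821] v=[-0.8604]
Step 5: x=[9.5767] v=[-1.0542]
Step 6: x=[9.4533] v=[-1.2342]
Step 7: x=[9.3135] v=[-1.3981]
Step 8: x=[9.1591] v=[-1.5437]
Step 9: x=[8.9922] v=[-1.6691]
Step 10: x=[8.8149] v=[-1.7727]
Step 11: x=[8.6296] v=[-1.8531]
Step 12: x=[8.4387] v=[-1.9093]
Step 13: x=[8.2447] v=[-1.9405]
Step 14: x=[8.0501] v=[-1.9464]
Step 15: x=[7.8574] v=[-1.9268]
Step 16: x=[7.6692] v=[-1.8820]
Step 17: x=[7.4879] v=[-1.8126]
Step 18: x=[7.3160] v=[-1.7195]
Step 19: x=[7.1556] v=[-1.6039]
Step 20: x=[7.0089] v=[-1.4673]
Step 21: x=[6.8778] v=[-1.3115]
Step 22: x=[6.7639] v=[-1.1386]
Step 23: x=[6.6688] v=[-0.9508]
Step 24: x=[6.5937] v=[-0.7506]
Step 25: x=[6.5396] v=[-0.5406]
Step 26: x=[6.5073] v=[-0.3235]
Step 27: x=[6.4971] v=[-0.1022]
Step 28: x=[6.5092] v=[0.1205]
First v>=0 after going negative at step 28, time=2.8000

Answer: 2.8000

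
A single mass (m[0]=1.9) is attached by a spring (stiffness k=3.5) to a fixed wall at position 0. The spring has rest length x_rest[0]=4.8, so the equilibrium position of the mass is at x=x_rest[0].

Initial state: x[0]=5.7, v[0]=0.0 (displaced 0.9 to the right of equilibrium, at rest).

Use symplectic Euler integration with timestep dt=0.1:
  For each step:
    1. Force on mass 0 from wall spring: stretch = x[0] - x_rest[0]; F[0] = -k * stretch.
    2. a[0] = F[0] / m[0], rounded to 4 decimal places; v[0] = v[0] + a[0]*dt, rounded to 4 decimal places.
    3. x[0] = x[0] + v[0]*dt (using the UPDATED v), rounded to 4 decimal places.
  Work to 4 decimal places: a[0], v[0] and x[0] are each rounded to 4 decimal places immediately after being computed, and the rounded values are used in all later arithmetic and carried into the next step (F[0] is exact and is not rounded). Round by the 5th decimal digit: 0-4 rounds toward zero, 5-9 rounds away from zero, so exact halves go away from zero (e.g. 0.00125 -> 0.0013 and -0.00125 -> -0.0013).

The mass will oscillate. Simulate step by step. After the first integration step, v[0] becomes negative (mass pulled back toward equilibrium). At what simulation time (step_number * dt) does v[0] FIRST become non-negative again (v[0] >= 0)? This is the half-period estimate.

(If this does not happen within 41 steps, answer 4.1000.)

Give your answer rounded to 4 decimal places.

Step 0: x=[5.7000] v=[0.0000]
Step 1: x=[5.6834] v=[-0.1658]
Step 2: x=[5.6506] v=[-0.3285]
Step 3: x=[5.6021] v=[-0.4852]
Step 4: x=[5.5388] v=[-0.6330]
Step 5: x=[5.4619] v=[-0.7691]
Step 6: x=[5.3728] v=[-0.8910]
Step 7: x=[5.2732] v=[-0.9965]
Step 8: x=[5.1648] v=[-1.0837]
Step 9: x=[5.0497] v=[-1.1509]
Step 10: x=[4.9300] v=[-1.1969]
Step 11: x=[4.8079] v=[-1.2209]
Step 12: x=[4.6857] v=[-1.2224]
Step 13: x=[4.5656] v=[-1.2013]
Step 14: x=[4.4498] v=[-1.1581]
Step 15: x=[4.3404] v=[-1.0936]
Step 16: x=[4.2395] v=[-1.0089]
Step 17: x=[4.1489] v=[-0.9057]
Step 18: x=[4.0703] v=[-0.7858]
Step 19: x=[4.0052] v=[-0.6514]
Step 20: x=[3.9547] v=[-0.5050]
Step 21: x=[3.9198] v=[-0.3493]
Step 22: x=[3.9011] v=[-0.1872]
Step 23: x=[3.8989] v=[-0.0216]
Step 24: x=[3.9133] v=[0.1444]
First v>=0 after going negative at step 24, time=2.4000

Answer: 2.4000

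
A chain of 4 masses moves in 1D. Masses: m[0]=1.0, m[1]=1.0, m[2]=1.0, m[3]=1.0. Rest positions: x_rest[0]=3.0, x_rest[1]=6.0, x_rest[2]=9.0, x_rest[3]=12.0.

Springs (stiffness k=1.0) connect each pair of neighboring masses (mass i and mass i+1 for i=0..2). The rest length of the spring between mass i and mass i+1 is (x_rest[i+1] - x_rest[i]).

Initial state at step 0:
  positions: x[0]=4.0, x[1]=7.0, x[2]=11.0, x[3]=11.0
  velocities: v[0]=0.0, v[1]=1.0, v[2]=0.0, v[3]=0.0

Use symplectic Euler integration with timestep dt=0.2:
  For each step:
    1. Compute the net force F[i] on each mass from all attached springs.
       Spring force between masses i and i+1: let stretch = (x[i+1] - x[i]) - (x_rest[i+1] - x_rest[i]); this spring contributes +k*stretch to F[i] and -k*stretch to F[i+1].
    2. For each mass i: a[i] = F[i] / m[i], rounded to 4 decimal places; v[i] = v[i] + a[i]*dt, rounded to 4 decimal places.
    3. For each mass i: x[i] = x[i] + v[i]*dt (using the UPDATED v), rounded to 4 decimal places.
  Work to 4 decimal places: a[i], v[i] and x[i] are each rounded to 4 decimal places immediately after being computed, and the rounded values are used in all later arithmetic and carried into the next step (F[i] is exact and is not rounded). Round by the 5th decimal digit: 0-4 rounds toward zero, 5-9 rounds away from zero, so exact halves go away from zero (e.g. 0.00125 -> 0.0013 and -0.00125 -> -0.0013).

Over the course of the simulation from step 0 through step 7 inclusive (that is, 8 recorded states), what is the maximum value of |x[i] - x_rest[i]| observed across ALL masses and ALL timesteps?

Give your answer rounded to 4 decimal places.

Step 0: x=[4.0000 7.0000 11.0000 11.0000] v=[0.0000 1.0000 0.0000 0.0000]
Step 1: x=[4.0000 7.2400 10.8400 11.1200] v=[0.0000 1.2000 -0.8000 0.6000]
Step 2: x=[4.0096 7.4944 10.5472 11.3488] v=[0.0480 1.2720 -1.4640 1.1440]
Step 3: x=[4.0386 7.7315 10.1644 11.6655] v=[0.1450 1.1856 -1.9142 1.5837]
Step 4: x=[4.0953 7.9182 9.7443 12.0422] v=[0.2836 0.9336 -2.1006 1.8835]
Step 5: x=[4.1849 8.0250 9.3431 12.4470] v=[0.4482 0.5342 -2.0062 2.0239]
Step 6: x=[4.3081 8.0310 9.0133 12.8476] v=[0.6162 0.0298 -1.6490 2.0031]
Step 7: x=[4.4603 7.9273 8.7976 13.2148] v=[0.7608 -0.5183 -1.0786 1.8362]
Max displacement = 2.0310

Answer: 2.0310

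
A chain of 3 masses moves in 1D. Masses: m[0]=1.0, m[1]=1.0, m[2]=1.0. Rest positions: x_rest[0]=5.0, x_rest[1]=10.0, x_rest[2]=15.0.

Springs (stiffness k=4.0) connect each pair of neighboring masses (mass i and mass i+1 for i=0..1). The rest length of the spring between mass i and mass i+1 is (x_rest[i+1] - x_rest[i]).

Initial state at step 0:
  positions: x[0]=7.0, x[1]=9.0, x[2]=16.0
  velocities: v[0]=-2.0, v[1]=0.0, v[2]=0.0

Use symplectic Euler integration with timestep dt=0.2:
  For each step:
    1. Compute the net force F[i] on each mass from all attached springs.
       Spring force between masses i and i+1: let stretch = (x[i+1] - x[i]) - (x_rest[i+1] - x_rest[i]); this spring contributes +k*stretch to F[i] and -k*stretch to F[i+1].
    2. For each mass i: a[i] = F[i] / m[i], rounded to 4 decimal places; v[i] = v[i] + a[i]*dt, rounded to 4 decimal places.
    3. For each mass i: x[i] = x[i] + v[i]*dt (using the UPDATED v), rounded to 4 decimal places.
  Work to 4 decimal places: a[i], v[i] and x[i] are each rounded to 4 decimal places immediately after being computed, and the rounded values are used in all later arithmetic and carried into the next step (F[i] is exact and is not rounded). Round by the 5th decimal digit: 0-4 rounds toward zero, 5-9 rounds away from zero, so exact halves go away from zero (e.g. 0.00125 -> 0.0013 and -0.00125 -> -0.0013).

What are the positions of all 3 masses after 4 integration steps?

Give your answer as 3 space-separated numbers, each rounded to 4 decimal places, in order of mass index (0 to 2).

Step 0: x=[7.0000 9.0000 16.0000] v=[-2.0000 0.0000 0.0000]
Step 1: x=[6.1200 9.8000 15.6800] v=[-4.4000 4.0000 -1.6000]
Step 2: x=[5.0288 10.9520 15.2192] v=[-5.4560 5.7600 -2.3040]
Step 3: x=[4.0853 11.8390 14.8756] v=[-4.7174 4.4352 -1.7178]
Step 4: x=[3.5824 11.9713 14.8462] v=[-2.5144 0.6615 -0.1471]

Answer: 3.5824 11.9713 14.8462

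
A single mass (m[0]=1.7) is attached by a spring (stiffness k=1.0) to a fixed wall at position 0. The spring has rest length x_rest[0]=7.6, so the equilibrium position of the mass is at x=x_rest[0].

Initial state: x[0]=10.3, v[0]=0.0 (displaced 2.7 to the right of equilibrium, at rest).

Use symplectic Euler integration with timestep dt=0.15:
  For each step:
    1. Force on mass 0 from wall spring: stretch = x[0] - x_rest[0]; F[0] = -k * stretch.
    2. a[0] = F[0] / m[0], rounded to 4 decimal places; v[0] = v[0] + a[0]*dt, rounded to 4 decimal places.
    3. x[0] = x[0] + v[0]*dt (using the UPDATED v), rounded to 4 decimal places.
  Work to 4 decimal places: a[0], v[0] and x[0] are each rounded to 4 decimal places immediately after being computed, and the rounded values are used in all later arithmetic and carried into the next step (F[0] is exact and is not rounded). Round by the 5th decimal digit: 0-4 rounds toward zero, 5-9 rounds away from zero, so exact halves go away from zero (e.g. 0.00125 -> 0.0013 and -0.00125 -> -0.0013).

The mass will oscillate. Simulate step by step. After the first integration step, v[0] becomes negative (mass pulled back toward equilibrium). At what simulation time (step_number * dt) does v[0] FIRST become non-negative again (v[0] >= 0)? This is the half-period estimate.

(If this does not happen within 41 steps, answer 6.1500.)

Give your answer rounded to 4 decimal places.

Step 0: x=[10.3000] v=[0.0000]
Step 1: x=[10.2643] v=[-0.2382]
Step 2: x=[10.1933] v=[-0.4733]
Step 3: x=[10.0880] v=[-0.7021]
Step 4: x=[9.9498] v=[-0.9216]
Step 5: x=[9.7805] v=[-1.1289]
Step 6: x=[9.5823] v=[-1.3213]
Step 7: x=[9.3579] v=[-1.4962]
Step 8: x=[9.1102] v=[-1.6513]
Step 9: x=[8.8425] v=[-1.7846]
Step 10: x=[8.5584] v=[-1.8942]
Step 11: x=[8.2616] v=[-1.9788]
Step 12: x=[7.9560] v=[-2.0372]
Step 13: x=[7.6457] v=[-2.0686]
Step 14: x=[7.3348] v=[-2.0726]
Step 15: x=[7.0274] v=[-2.0492]
Step 16: x=[6.7276] v=[-1.9987]
Step 17: x=[6.4393] v=[-1.9217]
Step 18: x=[6.1664] v=[-1.8193]
Step 19: x=[5.9125] v=[-1.6928]
Step 20: x=[5.6809] v=[-1.5439]
Step 21: x=[5.4747] v=[-1.3746]
Step 22: x=[5.2966] v=[-1.1871]
Step 23: x=[5.1490] v=[-0.9839]
Step 24: x=[5.0339] v=[-0.7676]
Step 25: x=[4.9527] v=[-0.5412]
Step 26: x=[4.9066] v=[-0.3076]
Step 27: x=[4.8961] v=[-0.0699]
Step 28: x=[4.9214] v=[0.1687]
First v>=0 after going negative at step 28, time=4.2000

Answer: 4.2000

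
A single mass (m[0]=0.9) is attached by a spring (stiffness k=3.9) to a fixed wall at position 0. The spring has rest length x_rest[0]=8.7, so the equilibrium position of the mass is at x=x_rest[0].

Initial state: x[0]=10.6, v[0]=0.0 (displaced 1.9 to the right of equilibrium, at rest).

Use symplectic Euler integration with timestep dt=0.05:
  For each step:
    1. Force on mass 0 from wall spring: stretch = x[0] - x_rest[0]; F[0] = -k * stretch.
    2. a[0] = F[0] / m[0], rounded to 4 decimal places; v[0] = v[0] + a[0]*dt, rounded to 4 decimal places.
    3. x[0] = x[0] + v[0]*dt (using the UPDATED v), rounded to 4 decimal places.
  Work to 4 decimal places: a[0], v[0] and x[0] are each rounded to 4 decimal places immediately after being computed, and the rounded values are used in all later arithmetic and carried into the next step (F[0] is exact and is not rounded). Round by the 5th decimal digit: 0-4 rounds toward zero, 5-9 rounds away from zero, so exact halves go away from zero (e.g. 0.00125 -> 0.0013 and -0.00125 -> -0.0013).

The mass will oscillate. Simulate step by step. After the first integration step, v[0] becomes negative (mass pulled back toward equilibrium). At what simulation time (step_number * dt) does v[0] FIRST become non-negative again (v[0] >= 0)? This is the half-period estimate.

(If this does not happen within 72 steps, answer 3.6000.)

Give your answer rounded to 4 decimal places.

Answer: 1.5500

Derivation:
Step 0: x=[10.6000] v=[0.0000]
Step 1: x=[10.5794] v=[-0.4117]
Step 2: x=[10.5385] v=[-0.8189]
Step 3: x=[10.4776] v=[-1.2172]
Step 4: x=[10.3975] v=[-1.6023]
Step 5: x=[10.2990] v=[-1.9701]
Step 6: x=[10.1832] v=[-2.3166]
Step 7: x=[10.0513] v=[-2.6380]
Step 8: x=[9.9048] v=[-2.9308]
Step 9: x=[9.7452] v=[-3.1918]
Step 10: x=[9.5743] v=[-3.4183]
Step 11: x=[9.3939] v=[-3.6077]
Step 12: x=[9.2060] v=[-3.7580]
Step 13: x=[9.0126] v=[-3.8676]
Step 14: x=[8.8158] v=[-3.9353]
Step 15: x=[8.6178] v=[-3.9604]
Step 16: x=[8.4207] v=[-3.9426]
Step 17: x=[8.2266] v=[-3.8821]
Step 18: x=[8.0376] v=[-3.7795]
Step 19: x=[7.8558] v=[-3.6360]
Step 20: x=[7.6831] v=[-3.4531]
Step 21: x=[7.5215] v=[-3.2328]
Step 22: x=[7.3726] v=[-2.9775]
Step 23: x=[7.2381] v=[-2.6899]
Step 24: x=[7.1194] v=[-2.3732]
Step 25: x=[7.0179] v=[-2.0307]
Step 26: x=[6.9346] v=[-1.6662]
Step 27: x=[6.8704] v=[-1.2837]
Step 28: x=[6.8260] v=[-0.8873]
Step 29: x=[6.8019] v=[-0.4813]
Step 30: x=[6.7984] v=[-0.0700]
Step 31: x=[6.8155] v=[0.3420]
First v>=0 after going negative at step 31, time=1.5500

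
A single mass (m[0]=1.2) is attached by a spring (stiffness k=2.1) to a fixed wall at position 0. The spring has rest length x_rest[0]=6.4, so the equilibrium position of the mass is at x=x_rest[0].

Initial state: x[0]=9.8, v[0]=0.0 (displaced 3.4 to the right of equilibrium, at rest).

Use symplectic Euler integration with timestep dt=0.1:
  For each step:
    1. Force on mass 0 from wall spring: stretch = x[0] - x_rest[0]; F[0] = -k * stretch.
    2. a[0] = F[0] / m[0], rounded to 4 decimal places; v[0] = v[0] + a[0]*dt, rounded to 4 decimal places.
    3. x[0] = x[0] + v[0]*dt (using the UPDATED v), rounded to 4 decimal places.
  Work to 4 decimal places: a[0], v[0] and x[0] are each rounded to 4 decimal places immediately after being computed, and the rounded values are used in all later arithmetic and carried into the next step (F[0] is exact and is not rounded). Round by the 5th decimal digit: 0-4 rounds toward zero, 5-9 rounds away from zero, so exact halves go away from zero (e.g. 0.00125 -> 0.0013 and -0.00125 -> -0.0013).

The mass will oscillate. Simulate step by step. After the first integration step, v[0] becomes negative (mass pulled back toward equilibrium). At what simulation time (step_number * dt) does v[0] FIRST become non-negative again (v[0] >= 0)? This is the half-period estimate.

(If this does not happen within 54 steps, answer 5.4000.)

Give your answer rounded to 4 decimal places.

Step 0: x=[9.8000] v=[0.0000]
Step 1: x=[9.7405] v=[-0.5950]
Step 2: x=[9.6225] v=[-1.1796]
Step 3: x=[9.4482] v=[-1.7435]
Step 4: x=[9.2205] v=[-2.2769]
Step 5: x=[8.9435] v=[-2.7705]
Step 6: x=[8.6219] v=[-3.2156]
Step 7: x=[8.2615] v=[-3.6044]
Step 8: x=[7.8685] v=[-3.9302]
Step 9: x=[7.4498] v=[-4.1872]
Step 10: x=[7.0127] v=[-4.3709]
Step 11: x=[6.5649] v=[-4.4781]
Step 12: x=[6.1142] v=[-4.5070]
Step 13: x=[5.6685] v=[-4.4570]
Step 14: x=[5.2356] v=[-4.3290]
Step 15: x=[4.8231] v=[-4.1252]
Step 16: x=[4.4382] v=[-3.8492]
Step 17: x=[4.0876] v=[-3.5059]
Step 18: x=[3.7775] v=[-3.1012]
Step 19: x=[3.5133] v=[-2.6423]
Step 20: x=[3.2996] v=[-2.1371]
Step 21: x=[3.1402] v=[-1.5945]
Step 22: x=[3.0378] v=[-1.0240]
Step 23: x=[2.9942] v=[-0.4356]
Step 24: x=[3.0102] v=[0.1604]
First v>=0 after going negative at step 24, time=2.4000

Answer: 2.4000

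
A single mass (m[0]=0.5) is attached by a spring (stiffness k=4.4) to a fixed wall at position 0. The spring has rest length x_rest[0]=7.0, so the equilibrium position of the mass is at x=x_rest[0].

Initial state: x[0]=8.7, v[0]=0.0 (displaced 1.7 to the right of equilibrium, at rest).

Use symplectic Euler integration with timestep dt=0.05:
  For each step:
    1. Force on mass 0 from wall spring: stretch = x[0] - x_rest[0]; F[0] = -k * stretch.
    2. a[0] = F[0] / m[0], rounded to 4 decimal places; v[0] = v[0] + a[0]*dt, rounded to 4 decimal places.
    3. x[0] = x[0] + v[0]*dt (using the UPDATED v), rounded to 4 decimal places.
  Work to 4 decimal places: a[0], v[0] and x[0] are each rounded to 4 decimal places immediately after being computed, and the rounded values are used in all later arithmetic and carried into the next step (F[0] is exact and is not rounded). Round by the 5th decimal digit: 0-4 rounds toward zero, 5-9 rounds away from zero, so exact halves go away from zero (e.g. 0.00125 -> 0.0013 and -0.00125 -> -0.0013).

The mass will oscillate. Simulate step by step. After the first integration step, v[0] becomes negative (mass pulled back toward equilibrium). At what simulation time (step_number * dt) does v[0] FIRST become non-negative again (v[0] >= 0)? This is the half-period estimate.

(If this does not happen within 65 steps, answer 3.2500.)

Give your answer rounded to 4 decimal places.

Step 0: x=[8.7000] v=[0.0000]
Step 1: x=[8.6626] v=[-0.7480]
Step 2: x=[8.5886] v=[-1.4795]
Step 3: x=[8.4797] v=[-2.1785]
Step 4: x=[8.3382] v=[-2.8296]
Step 5: x=[8.1673] v=[-3.4184]
Step 6: x=[7.9707] v=[-3.9320]
Step 7: x=[7.7527] v=[-4.3591]
Step 8: x=[7.5182] v=[-4.6903]
Step 9: x=[7.2723] v=[-4.9183]
Step 10: x=[7.0204] v=[-5.0381]
Step 11: x=[6.7680] v=[-5.0471]
Step 12: x=[6.5208] v=[-4.9450]
Step 13: x=[6.2841] v=[-4.7342]
Step 14: x=[6.0631] v=[-4.4192]
Step 15: x=[5.8628] v=[-4.0070]
Step 16: x=[5.6875] v=[-3.5066]
Step 17: x=[5.5410] v=[-2.9291]
Step 18: x=[5.4266] v=[-2.2871]
Step 19: x=[5.3469] v=[-1.5948]
Step 20: x=[5.3035] v=[-0.8674]
Step 21: x=[5.2975] v=[-0.1209]
Step 22: x=[5.3289] v=[0.6282]
First v>=0 after going negative at step 22, time=1.1000

Answer: 1.1000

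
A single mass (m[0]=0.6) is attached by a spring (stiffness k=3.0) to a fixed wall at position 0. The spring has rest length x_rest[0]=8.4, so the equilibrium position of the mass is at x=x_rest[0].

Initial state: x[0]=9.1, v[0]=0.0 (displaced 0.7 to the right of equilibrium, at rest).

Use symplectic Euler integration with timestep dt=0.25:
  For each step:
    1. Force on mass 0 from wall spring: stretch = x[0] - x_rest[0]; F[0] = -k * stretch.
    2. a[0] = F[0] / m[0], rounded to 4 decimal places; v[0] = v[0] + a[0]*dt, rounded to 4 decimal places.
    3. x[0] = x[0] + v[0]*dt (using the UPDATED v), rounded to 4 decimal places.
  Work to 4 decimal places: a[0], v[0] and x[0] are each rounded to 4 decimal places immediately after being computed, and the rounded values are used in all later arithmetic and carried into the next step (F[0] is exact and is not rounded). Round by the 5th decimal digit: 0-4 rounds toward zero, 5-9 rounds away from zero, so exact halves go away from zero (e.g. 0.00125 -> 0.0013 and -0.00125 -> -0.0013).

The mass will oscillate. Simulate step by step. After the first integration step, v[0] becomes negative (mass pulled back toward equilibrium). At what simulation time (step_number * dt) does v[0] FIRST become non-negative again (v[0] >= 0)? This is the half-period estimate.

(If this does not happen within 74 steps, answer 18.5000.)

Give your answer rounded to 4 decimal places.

Answer: 1.5000

Derivation:
Step 0: x=[9.1000] v=[0.0000]
Step 1: x=[8.8813] v=[-0.8750]
Step 2: x=[8.5122] v=[-1.4766]
Step 3: x=[8.1080] v=[-1.6169]
Step 4: x=[7.7950] v=[-1.2519]
Step 5: x=[7.6711] v=[-0.4957]
Step 6: x=[7.7750] v=[0.4154]
First v>=0 after going negative at step 6, time=1.5000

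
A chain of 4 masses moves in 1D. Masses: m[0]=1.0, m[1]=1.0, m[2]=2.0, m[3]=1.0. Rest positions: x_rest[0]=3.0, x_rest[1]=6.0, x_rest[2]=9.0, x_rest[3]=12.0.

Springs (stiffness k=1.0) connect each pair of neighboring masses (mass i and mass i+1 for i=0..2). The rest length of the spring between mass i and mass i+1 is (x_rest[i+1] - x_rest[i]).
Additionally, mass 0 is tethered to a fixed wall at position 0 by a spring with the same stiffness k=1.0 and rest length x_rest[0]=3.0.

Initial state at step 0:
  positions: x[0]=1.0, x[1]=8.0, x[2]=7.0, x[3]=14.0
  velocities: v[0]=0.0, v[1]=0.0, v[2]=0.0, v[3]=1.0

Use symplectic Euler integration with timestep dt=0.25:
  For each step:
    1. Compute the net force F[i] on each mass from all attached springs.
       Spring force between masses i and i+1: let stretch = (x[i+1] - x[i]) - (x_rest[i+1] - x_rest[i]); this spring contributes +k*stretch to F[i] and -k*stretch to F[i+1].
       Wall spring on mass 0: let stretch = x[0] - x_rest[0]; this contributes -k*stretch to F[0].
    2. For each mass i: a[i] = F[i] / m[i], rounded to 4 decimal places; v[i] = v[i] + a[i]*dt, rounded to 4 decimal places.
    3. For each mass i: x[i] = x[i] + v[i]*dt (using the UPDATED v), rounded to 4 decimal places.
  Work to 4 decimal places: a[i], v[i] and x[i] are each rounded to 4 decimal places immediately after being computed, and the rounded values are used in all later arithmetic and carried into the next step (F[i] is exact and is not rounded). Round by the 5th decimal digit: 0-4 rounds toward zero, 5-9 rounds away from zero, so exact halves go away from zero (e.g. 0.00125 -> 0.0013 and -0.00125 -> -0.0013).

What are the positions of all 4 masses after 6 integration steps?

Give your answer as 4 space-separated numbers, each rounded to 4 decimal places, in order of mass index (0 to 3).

Answer: 4.6209 3.1190 10.2419 11.6279

Derivation:
Step 0: x=[1.0000 8.0000 7.0000 14.0000] v=[0.0000 0.0000 0.0000 1.0000]
Step 1: x=[1.3750 7.5000 7.2500 14.0000] v=[1.5000 -2.0000 1.0000 0.0000]
Step 2: x=[2.0469 6.6016 7.7188 13.7656] v=[2.6875 -3.5938 1.8750 -0.9375]
Step 3: x=[2.8755 5.4883 8.3416 13.3408] v=[3.3145 -4.4532 2.4912 -1.6992]
Step 4: x=[3.6877 4.3900 9.0315 12.7911] v=[3.2488 -4.3931 2.7595 -2.1990]
Step 5: x=[4.3133 3.5379 9.6938 12.1939] v=[2.5025 -3.4083 2.6493 -2.3889]
Step 6: x=[4.6209 3.1190 10.2419 11.6279] v=[1.2303 -1.6755 2.1923 -2.2639]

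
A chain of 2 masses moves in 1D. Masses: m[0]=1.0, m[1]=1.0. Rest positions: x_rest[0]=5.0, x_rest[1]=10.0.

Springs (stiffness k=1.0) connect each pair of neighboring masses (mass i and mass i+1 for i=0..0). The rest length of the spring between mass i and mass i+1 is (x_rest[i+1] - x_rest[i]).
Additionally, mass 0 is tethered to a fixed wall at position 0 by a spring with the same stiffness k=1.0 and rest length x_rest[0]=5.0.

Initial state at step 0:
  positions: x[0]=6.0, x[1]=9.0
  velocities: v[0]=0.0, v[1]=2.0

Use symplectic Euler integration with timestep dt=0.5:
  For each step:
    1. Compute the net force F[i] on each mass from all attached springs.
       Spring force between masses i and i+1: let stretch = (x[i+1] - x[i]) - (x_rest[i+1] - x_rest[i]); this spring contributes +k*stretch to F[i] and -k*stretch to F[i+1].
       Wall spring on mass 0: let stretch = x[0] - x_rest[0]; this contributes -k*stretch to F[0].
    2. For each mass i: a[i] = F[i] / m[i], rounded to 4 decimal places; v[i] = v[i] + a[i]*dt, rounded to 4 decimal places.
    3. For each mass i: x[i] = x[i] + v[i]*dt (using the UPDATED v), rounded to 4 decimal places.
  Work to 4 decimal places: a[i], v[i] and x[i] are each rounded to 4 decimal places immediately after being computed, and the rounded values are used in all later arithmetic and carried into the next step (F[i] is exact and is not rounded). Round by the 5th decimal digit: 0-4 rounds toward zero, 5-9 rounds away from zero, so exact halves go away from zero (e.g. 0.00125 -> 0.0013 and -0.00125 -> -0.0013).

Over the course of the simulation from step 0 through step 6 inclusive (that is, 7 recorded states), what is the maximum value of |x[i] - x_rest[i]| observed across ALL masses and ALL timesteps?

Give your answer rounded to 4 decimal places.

Answer: 2.8842

Derivation:
Step 0: x=[6.0000 9.0000] v=[0.0000 2.0000]
Step 1: x=[5.2500 10.5000] v=[-1.5000 3.0000]
Step 2: x=[4.5000 11.9375] v=[-1.5000 2.8750]
Step 3: x=[4.4844 12.7657] v=[-0.0313 1.6563]
Step 4: x=[5.4180 12.7736] v=[1.8672 0.0157]
Step 5: x=[6.8360 12.1926] v=[2.8360 -1.1621]
Step 6: x=[7.8842 11.5224] v=[2.0963 -1.3404]
Max displacement = 2.8842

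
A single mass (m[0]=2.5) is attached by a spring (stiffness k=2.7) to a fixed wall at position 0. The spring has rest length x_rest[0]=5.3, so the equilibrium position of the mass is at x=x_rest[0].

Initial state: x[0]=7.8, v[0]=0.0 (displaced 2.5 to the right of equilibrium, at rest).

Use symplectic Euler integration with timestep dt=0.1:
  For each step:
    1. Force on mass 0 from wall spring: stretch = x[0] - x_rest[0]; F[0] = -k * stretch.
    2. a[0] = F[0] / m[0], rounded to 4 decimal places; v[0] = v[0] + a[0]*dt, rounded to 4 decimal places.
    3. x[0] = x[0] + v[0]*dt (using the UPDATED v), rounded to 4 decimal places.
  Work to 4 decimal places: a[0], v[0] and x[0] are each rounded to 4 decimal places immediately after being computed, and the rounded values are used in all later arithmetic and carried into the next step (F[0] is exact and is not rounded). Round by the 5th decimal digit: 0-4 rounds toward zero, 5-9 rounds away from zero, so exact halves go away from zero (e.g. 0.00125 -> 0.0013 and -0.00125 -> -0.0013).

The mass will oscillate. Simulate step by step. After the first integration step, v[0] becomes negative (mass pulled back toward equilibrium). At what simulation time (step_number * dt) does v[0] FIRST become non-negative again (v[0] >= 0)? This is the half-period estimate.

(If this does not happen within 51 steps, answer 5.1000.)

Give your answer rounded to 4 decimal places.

Answer: 3.1000

Derivation:
Step 0: x=[7.8000] v=[0.0000]
Step 1: x=[7.7730] v=[-0.2700]
Step 2: x=[7.7193] v=[-0.5371]
Step 3: x=[7.6395] v=[-0.7984]
Step 4: x=[7.5344] v=[-1.0511]
Step 5: x=[7.4052] v=[-1.2924]
Step 6: x=[7.2532] v=[-1.5198]
Step 7: x=[7.0801] v=[-1.7308]
Step 8: x=[6.8878] v=[-1.9231]
Step 9: x=[6.6783] v=[-2.0946]
Step 10: x=[6.4540] v=[-2.2435]
Step 11: x=[6.2172] v=[-2.3681]
Step 12: x=[5.9705] v=[-2.4672]
Step 13: x=[5.7165] v=[-2.5396]
Step 14: x=[5.4580] v=[-2.5846]
Step 15: x=[5.1978] v=[-2.6017]
Step 16: x=[4.9387] v=[-2.5907]
Step 17: x=[4.6835] v=[-2.5517]
Step 18: x=[4.4350] v=[-2.4851]
Step 19: x=[4.1958] v=[-2.3917]
Step 20: x=[3.9686] v=[-2.2725]
Step 21: x=[3.7557] v=[-2.1287]
Step 22: x=[3.5595] v=[-1.9619]
Step 23: x=[3.3821] v=[-1.7739]
Step 24: x=[3.2254] v=[-1.5668]
Step 25: x=[3.0911] v=[-1.3427]
Step 26: x=[2.9807] v=[-1.1041]
Step 27: x=[2.8953] v=[-0.8536]
Step 28: x=[2.8359] v=[-0.5939]
Step 29: x=[2.8031] v=[-0.3278]
Step 30: x=[2.7973] v=[-0.0581]
Step 31: x=[2.8185] v=[0.2122]
First v>=0 after going negative at step 31, time=3.1000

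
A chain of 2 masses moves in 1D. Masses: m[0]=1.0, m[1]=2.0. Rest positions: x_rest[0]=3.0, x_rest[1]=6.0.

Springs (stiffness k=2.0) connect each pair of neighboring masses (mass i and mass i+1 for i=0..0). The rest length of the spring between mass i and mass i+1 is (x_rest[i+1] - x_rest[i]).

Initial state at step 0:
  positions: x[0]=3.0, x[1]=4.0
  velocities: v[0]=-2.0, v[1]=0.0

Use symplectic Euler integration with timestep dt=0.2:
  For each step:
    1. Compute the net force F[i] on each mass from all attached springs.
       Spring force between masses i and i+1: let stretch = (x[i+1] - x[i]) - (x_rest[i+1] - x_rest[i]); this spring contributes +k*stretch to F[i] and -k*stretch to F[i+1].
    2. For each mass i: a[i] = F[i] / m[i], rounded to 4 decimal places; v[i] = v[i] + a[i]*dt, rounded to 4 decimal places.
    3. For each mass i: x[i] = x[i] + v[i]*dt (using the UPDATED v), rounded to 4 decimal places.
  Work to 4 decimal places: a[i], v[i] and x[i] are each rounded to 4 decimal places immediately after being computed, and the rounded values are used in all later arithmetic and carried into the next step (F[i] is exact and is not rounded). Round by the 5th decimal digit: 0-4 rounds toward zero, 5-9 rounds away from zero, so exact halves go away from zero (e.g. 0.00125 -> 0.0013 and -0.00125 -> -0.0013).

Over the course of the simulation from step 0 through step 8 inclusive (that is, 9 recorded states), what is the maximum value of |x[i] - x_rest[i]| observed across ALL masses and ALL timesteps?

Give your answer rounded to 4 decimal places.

Step 0: x=[3.0000 4.0000] v=[-2.0000 0.0000]
Step 1: x=[2.4400 4.0800] v=[-2.8000 0.4000]
Step 2: x=[1.7712 4.2144] v=[-3.3440 0.6720]
Step 3: x=[1.0579 4.3711] v=[-3.5667 0.7834]
Step 4: x=[0.3696 4.5153] v=[-3.4414 0.7208]
Step 5: x=[-0.2270 4.6136] v=[-2.9831 0.4917]
Step 6: x=[-0.6764 4.6383] v=[-2.2469 0.1236]
Step 7: x=[-0.9406 4.5704] v=[-1.3210 -0.3393]
Step 8: x=[-1.0039 4.4021] v=[-0.3166 -0.8415]
Max displacement = 4.0039

Answer: 4.0039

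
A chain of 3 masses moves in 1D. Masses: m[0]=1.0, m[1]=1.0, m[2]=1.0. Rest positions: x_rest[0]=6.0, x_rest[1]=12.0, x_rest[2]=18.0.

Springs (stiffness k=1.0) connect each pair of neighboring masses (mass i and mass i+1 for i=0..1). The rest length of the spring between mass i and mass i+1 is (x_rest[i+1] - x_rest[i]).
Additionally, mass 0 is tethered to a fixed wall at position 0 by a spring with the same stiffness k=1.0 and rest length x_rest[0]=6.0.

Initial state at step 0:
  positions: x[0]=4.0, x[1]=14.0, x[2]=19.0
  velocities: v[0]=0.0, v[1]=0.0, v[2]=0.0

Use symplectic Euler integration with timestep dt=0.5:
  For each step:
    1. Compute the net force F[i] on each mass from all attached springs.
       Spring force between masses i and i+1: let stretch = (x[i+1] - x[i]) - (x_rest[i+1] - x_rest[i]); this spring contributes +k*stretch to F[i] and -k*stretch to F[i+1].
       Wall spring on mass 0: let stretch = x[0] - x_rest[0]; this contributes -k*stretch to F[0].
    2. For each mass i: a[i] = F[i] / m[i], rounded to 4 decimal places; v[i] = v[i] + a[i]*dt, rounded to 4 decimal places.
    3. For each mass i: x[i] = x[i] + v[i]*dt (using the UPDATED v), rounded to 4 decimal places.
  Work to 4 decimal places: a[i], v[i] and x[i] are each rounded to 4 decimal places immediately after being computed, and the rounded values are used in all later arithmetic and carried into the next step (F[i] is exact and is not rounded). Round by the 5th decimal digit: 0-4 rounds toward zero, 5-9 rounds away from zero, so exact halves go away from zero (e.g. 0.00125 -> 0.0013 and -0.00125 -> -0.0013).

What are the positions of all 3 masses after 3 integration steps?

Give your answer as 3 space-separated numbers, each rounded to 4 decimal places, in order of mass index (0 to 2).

Step 0: x=[4.0000 14.0000 19.0000] v=[0.0000 0.0000 0.0000]
Step 1: x=[5.5000 12.7500 19.2500] v=[3.0000 -2.5000 0.5000]
Step 2: x=[7.4375 11.3125 19.3750] v=[3.8750 -2.8750 0.2500]
Step 3: x=[8.4844 10.9219 18.9844] v=[2.0938 -0.7813 -0.7813]

Answer: 8.4844 10.9219 18.9844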